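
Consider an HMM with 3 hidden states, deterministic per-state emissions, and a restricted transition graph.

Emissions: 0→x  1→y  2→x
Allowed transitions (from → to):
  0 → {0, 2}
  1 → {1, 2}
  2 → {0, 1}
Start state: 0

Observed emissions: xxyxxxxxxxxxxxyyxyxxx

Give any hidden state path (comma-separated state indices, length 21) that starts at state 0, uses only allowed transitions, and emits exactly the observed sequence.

0,2,1,2,0,2,0,0,0,0,0,0,0,2,1,1,2,1,2,0,2

  0: obs=x cand={0,2} pick 0 [start]
  1: obs=x cand={0,2} pick 2 [0->2 ok]
  2: obs=y cand={1} pick 1 [2->1 ok]
  3: obs=x cand={0,2} pick 2 [1->2 ok]
  4: obs=x cand={0,2} pick 0 [2->0 ok]
  5: obs=x cand={0,2} pick 2 [0->2 ok]
  6: obs=x cand={0,2} pick 0 [2->0 ok]
  7: obs=x cand={0,2} pick 0 [0->0 ok]
  8: obs=x cand={0,2} pick 0 [0->0 ok]
  9: obs=x cand={0,2} pick 0 [0->0 ok]
  10: obs=x cand={0,2} pick 0 [0->0 ok]
  11: obs=x cand={0,2} pick 0 [0->0 ok]
  12: obs=x cand={0,2} pick 0 [0->0 ok]
  13: obs=x cand={0,2} pick 2 [0->2 ok]
  14: obs=y cand={1} pick 1 [2->1 ok]
  15: obs=y cand={1} pick 1 [1->1 ok]
  16: obs=x cand={0,2} pick 2 [1->2 ok]
  17: obs=y cand={1} pick 1 [2->1 ok]
  18: obs=x cand={0,2} pick 2 [1->2 ok]
  19: obs=x cand={0,2} pick 0 [2->0 ok]
  20: obs=x cand={0,2} pick 2 [0->2 ok]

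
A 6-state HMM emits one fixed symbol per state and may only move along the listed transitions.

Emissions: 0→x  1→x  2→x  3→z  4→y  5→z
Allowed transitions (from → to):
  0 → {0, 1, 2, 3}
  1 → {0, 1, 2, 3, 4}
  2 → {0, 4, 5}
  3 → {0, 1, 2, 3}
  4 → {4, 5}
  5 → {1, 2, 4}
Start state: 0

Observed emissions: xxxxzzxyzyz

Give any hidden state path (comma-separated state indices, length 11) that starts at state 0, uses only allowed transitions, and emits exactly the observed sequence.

  pos 0: x in {0,1,2}, choose 0; start
  pos 1: x in {0,1,2}, choose 1; 0->1 ok
  pos 2: x in {0,1,2}, choose 2; 1->2 ok
  pos 3: x in {0,1,2}, choose 0; 2->0 ok
  pos 4: z in {3,5}, choose 3; 0->3 ok
  pos 5: z in {3,5}, choose 3; 3->3 ok
  pos 6: x in {0,1,2}, choose 1; 3->1 ok
  pos 7: y in {4}, choose 4; 1->4 ok
  pos 8: z in {3,5}, choose 5; 4->5 ok
  pos 9: y in {4}, choose 4; 5->4 ok
  pos 10: z in {3,5}, choose 5; 4->5 ok

0,1,2,0,3,3,1,4,5,4,5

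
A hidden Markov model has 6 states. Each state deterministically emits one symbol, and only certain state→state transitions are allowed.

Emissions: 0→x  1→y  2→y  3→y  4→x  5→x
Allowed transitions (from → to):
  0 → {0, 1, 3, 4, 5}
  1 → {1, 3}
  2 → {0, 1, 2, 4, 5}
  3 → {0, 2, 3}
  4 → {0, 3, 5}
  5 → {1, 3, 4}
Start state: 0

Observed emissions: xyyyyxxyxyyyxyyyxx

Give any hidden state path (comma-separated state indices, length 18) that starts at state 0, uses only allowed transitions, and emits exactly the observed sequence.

0,1,1,3,3,0,0,3,0,1,3,2,5,1,3,2,4,5

  0: obs=x cand={0,4,5} pick 0 [start]
  1: obs=y cand={1,2,3} pick 1 [0->1 ok]
  2: obs=y cand={1,2,3} pick 1 [1->1 ok]
  3: obs=y cand={1,2,3} pick 3 [1->3 ok]
  4: obs=y cand={1,2,3} pick 3 [3->3 ok]
  5: obs=x cand={0,4,5} pick 0 [3->0 ok]
  6: obs=x cand={0,4,5} pick 0 [0->0 ok]
  7: obs=y cand={1,2,3} pick 3 [0->3 ok]
  8: obs=x cand={0,4,5} pick 0 [3->0 ok]
  9: obs=y cand={1,2,3} pick 1 [0->1 ok]
  10: obs=y cand={1,2,3} pick 3 [1->3 ok]
  11: obs=y cand={1,2,3} pick 2 [3->2 ok]
  12: obs=x cand={0,4,5} pick 5 [2->5 ok]
  13: obs=y cand={1,2,3} pick 1 [5->1 ok]
  14: obs=y cand={1,2,3} pick 3 [1->3 ok]
  15: obs=y cand={1,2,3} pick 2 [3->2 ok]
  16: obs=x cand={0,4,5} pick 4 [2->4 ok]
  17: obs=x cand={0,4,5} pick 5 [4->5 ok]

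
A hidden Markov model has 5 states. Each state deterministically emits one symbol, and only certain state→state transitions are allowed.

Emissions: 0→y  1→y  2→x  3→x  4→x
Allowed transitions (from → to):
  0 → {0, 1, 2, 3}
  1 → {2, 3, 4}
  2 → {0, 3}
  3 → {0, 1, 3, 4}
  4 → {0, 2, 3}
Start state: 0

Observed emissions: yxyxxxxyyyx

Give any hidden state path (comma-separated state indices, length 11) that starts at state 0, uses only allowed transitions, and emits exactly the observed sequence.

  [0] y  {0,1}  => 0  start
  [1] x  {2,3,4}  => 2  0->2 ok
  [2] y  {0,1}  => 0  2->0 ok
  [3] x  {2,3,4}  => 3  0->3 ok
  [4] x  {2,3,4}  => 3  3->3 ok
  [5] x  {2,3,4}  => 4  3->4 ok
  [6] x  {2,3,4}  => 2  4->2 ok
  [7] y  {0,1}  => 0  2->0 ok
  [8] y  {0,1}  => 0  0->0 ok
  [9] y  {0,1}  => 1  0->1 ok
  [10] x  {2,3,4}  => 4  1->4 ok

0,2,0,3,3,4,2,0,0,1,4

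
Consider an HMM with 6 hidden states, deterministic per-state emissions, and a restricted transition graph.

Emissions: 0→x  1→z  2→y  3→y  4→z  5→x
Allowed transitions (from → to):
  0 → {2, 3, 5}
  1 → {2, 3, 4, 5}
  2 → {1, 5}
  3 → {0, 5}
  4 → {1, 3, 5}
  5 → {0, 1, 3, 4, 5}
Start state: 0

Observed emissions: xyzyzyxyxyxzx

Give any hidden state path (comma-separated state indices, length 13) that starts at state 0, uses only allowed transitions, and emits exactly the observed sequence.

0,2,1,2,1,3,0,3,5,3,5,4,5

  [0] x  {0,5}  => 0  start
  [1] y  {2,3}  => 2  0->2 ok
  [2] z  {1,4}  => 1  2->1 ok
  [3] y  {2,3}  => 2  1->2 ok
  [4] z  {1,4}  => 1  2->1 ok
  [5] y  {2,3}  => 3  1->3 ok
  [6] x  {0,5}  => 0  3->0 ok
  [7] y  {2,3}  => 3  0->3 ok
  [8] x  {0,5}  => 5  3->5 ok
  [9] y  {2,3}  => 3  5->3 ok
  [10] x  {0,5}  => 5  3->5 ok
  [11] z  {1,4}  => 4  5->4 ok
  [12] x  {0,5}  => 5  4->5 ok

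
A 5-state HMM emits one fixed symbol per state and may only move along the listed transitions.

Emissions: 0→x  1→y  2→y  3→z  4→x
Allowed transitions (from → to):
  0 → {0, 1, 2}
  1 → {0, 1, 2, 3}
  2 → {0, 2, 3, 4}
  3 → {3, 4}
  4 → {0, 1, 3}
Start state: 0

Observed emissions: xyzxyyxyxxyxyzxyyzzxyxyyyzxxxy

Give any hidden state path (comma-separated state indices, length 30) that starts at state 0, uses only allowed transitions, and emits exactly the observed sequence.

  0: obs=x cand={0,4} pick 0 [start]
  1: obs=y cand={1,2} pick 2 [0->2 ok]
  2: obs=z cand={3} pick 3 [2->3 ok]
  3: obs=x cand={0,4} pick 4 [3->4 ok]
  4: obs=y cand={1,2} pick 1 [4->1 ok]
  5: obs=y cand={1,2} pick 1 [1->1 ok]
  6: obs=x cand={0,4} pick 0 [1->0 ok]
  7: obs=y cand={1,2} pick 1 [0->1 ok]
  8: obs=x cand={0,4} pick 0 [1->0 ok]
  9: obs=x cand={0,4} pick 0 [0->0 ok]
  10: obs=y cand={1,2} pick 2 [0->2 ok]
  11: obs=x cand={0,4} pick 4 [2->4 ok]
  12: obs=y cand={1,2} pick 1 [4->1 ok]
  13: obs=z cand={3} pick 3 [1->3 ok]
  14: obs=x cand={0,4} pick 4 [3->4 ok]
  15: obs=y cand={1,2} pick 1 [4->1 ok]
  16: obs=y cand={1,2} pick 2 [1->2 ok]
  17: obs=z cand={3} pick 3 [2->3 ok]
  18: obs=z cand={3} pick 3 [3->3 ok]
  19: obs=x cand={0,4} pick 4 [3->4 ok]
  20: obs=y cand={1,2} pick 1 [4->1 ok]
  21: obs=x cand={0,4} pick 0 [1->0 ok]
  22: obs=y cand={1,2} pick 1 [0->1 ok]
  23: obs=y cand={1,2} pick 1 [1->1 ok]
  24: obs=y cand={1,2} pick 1 [1->1 ok]
  25: obs=z cand={3} pick 3 [1->3 ok]
  26: obs=x cand={0,4} pick 4 [3->4 ok]
  27: obs=x cand={0,4} pick 0 [4->0 ok]
  28: obs=x cand={0,4} pick 0 [0->0 ok]
  29: obs=y cand={1,2} pick 2 [0->2 ok]

0,2,3,4,1,1,0,1,0,0,2,4,1,3,4,1,2,3,3,4,1,0,1,1,1,3,4,0,0,2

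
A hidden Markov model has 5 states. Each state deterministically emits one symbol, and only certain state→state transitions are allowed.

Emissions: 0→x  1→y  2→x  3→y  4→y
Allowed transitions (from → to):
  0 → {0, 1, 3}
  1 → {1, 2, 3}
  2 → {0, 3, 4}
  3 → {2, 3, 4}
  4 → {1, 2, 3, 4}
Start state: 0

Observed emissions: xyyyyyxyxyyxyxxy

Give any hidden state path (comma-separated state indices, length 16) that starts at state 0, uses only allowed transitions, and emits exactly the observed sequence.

0,1,3,4,4,3,2,4,2,4,3,2,4,2,0,1

  0: obs=x cand={0,2} pick 0 [start]
  1: obs=y cand={1,3,4} pick 1 [0->1 ok]
  2: obs=y cand={1,3,4} pick 3 [1->3 ok]
  3: obs=y cand={1,3,4} pick 4 [3->4 ok]
  4: obs=y cand={1,3,4} pick 4 [4->4 ok]
  5: obs=y cand={1,3,4} pick 3 [4->3 ok]
  6: obs=x cand={0,2} pick 2 [3->2 ok]
  7: obs=y cand={1,3,4} pick 4 [2->4 ok]
  8: obs=x cand={0,2} pick 2 [4->2 ok]
  9: obs=y cand={1,3,4} pick 4 [2->4 ok]
  10: obs=y cand={1,3,4} pick 3 [4->3 ok]
  11: obs=x cand={0,2} pick 2 [3->2 ok]
  12: obs=y cand={1,3,4} pick 4 [2->4 ok]
  13: obs=x cand={0,2} pick 2 [4->2 ok]
  14: obs=x cand={0,2} pick 0 [2->0 ok]
  15: obs=y cand={1,3,4} pick 1 [0->1 ok]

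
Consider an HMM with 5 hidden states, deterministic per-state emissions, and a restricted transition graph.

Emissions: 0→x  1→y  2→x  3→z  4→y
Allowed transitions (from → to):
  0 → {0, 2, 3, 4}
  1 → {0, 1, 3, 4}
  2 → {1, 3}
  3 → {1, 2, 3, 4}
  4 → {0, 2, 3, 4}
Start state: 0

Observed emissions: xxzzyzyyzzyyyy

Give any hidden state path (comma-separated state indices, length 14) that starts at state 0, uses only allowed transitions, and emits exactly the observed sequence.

0,2,3,3,1,3,4,4,3,3,4,4,4,4

  pos 0: x in {0,2}, choose 0; start
  pos 1: x in {0,2}, choose 2; 0->2 ok
  pos 2: z in {3}, choose 3; 2->3 ok
  pos 3: z in {3}, choose 3; 3->3 ok
  pos 4: y in {1,4}, choose 1; 3->1 ok
  pos 5: z in {3}, choose 3; 1->3 ok
  pos 6: y in {1,4}, choose 4; 3->4 ok
  pos 7: y in {1,4}, choose 4; 4->4 ok
  pos 8: z in {3}, choose 3; 4->3 ok
  pos 9: z in {3}, choose 3; 3->3 ok
  pos 10: y in {1,4}, choose 4; 3->4 ok
  pos 11: y in {1,4}, choose 4; 4->4 ok
  pos 12: y in {1,4}, choose 4; 4->4 ok
  pos 13: y in {1,4}, choose 4; 4->4 ok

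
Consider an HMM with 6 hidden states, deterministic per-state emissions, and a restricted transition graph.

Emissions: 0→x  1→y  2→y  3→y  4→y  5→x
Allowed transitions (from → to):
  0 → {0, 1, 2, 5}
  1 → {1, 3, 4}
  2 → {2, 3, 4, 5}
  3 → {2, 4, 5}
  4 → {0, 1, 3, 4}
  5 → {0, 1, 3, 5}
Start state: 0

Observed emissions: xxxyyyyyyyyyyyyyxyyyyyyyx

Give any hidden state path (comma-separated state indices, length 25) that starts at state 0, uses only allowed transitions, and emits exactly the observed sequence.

0,0,0,2,2,2,2,2,4,3,4,4,3,2,4,4,0,2,2,3,4,4,1,4,0

  pos 0: x in {0,5}, choose 0; start
  pos 1: x in {0,5}, choose 0; 0->0 ok
  pos 2: x in {0,5}, choose 0; 0->0 ok
  pos 3: y in {1,2,3,4}, choose 2; 0->2 ok
  pos 4: y in {1,2,3,4}, choose 2; 2->2 ok
  pos 5: y in {1,2,3,4}, choose 2; 2->2 ok
  pos 6: y in {1,2,3,4}, choose 2; 2->2 ok
  pos 7: y in {1,2,3,4}, choose 2; 2->2 ok
  pos 8: y in {1,2,3,4}, choose 4; 2->4 ok
  pos 9: y in {1,2,3,4}, choose 3; 4->3 ok
  pos 10: y in {1,2,3,4}, choose 4; 3->4 ok
  pos 11: y in {1,2,3,4}, choose 4; 4->4 ok
  pos 12: y in {1,2,3,4}, choose 3; 4->3 ok
  pos 13: y in {1,2,3,4}, choose 2; 3->2 ok
  pos 14: y in {1,2,3,4}, choose 4; 2->4 ok
  pos 15: y in {1,2,3,4}, choose 4; 4->4 ok
  pos 16: x in {0,5}, choose 0; 4->0 ok
  pos 17: y in {1,2,3,4}, choose 2; 0->2 ok
  pos 18: y in {1,2,3,4}, choose 2; 2->2 ok
  pos 19: y in {1,2,3,4}, choose 3; 2->3 ok
  pos 20: y in {1,2,3,4}, choose 4; 3->4 ok
  pos 21: y in {1,2,3,4}, choose 4; 4->4 ok
  pos 22: y in {1,2,3,4}, choose 1; 4->1 ok
  pos 23: y in {1,2,3,4}, choose 4; 1->4 ok
  pos 24: x in {0,5}, choose 0; 4->0 ok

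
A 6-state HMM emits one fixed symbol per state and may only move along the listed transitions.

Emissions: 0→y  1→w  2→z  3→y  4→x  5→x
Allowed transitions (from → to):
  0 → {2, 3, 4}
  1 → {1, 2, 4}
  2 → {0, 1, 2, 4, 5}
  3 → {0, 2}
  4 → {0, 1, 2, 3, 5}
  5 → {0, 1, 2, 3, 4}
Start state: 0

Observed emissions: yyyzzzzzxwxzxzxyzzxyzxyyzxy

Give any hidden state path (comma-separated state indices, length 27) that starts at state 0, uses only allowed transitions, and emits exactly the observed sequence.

0,3,0,2,2,2,2,2,4,1,4,2,4,2,5,3,2,2,4,0,2,5,0,3,2,5,3

  0: obs=y cand={0,3} pick 0 [start]
  1: obs=y cand={0,3} pick 3 [0->3 ok]
  2: obs=y cand={0,3} pick 0 [3->0 ok]
  3: obs=z cand={2} pick 2 [0->2 ok]
  4: obs=z cand={2} pick 2 [2->2 ok]
  5: obs=z cand={2} pick 2 [2->2 ok]
  6: obs=z cand={2} pick 2 [2->2 ok]
  7: obs=z cand={2} pick 2 [2->2 ok]
  8: obs=x cand={4,5} pick 4 [2->4 ok]
  9: obs=w cand={1} pick 1 [4->1 ok]
  10: obs=x cand={4,5} pick 4 [1->4 ok]
  11: obs=z cand={2} pick 2 [4->2 ok]
  12: obs=x cand={4,5} pick 4 [2->4 ok]
  13: obs=z cand={2} pick 2 [4->2 ok]
  14: obs=x cand={4,5} pick 5 [2->5 ok]
  15: obs=y cand={0,3} pick 3 [5->3 ok]
  16: obs=z cand={2} pick 2 [3->2 ok]
  17: obs=z cand={2} pick 2 [2->2 ok]
  18: obs=x cand={4,5} pick 4 [2->4 ok]
  19: obs=y cand={0,3} pick 0 [4->0 ok]
  20: obs=z cand={2} pick 2 [0->2 ok]
  21: obs=x cand={4,5} pick 5 [2->5 ok]
  22: obs=y cand={0,3} pick 0 [5->0 ok]
  23: obs=y cand={0,3} pick 3 [0->3 ok]
  24: obs=z cand={2} pick 2 [3->2 ok]
  25: obs=x cand={4,5} pick 5 [2->5 ok]
  26: obs=y cand={0,3} pick 3 [5->3 ok]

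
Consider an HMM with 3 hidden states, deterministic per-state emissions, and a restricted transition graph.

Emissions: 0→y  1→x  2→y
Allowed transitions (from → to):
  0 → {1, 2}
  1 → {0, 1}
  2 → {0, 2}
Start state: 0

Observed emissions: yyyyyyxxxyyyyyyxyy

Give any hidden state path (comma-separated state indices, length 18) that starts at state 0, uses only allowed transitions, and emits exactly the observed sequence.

0,2,0,2,2,0,1,1,1,0,2,0,2,2,0,1,0,2

  pos 0: y in {0,2}, choose 0; start
  pos 1: y in {0,2}, choose 2; 0->2 ok
  pos 2: y in {0,2}, choose 0; 2->0 ok
  pos 3: y in {0,2}, choose 2; 0->2 ok
  pos 4: y in {0,2}, choose 2; 2->2 ok
  pos 5: y in {0,2}, choose 0; 2->0 ok
  pos 6: x in {1}, choose 1; 0->1 ok
  pos 7: x in {1}, choose 1; 1->1 ok
  pos 8: x in {1}, choose 1; 1->1 ok
  pos 9: y in {0,2}, choose 0; 1->0 ok
  pos 10: y in {0,2}, choose 2; 0->2 ok
  pos 11: y in {0,2}, choose 0; 2->0 ok
  pos 12: y in {0,2}, choose 2; 0->2 ok
  pos 13: y in {0,2}, choose 2; 2->2 ok
  pos 14: y in {0,2}, choose 0; 2->0 ok
  pos 15: x in {1}, choose 1; 0->1 ok
  pos 16: y in {0,2}, choose 0; 1->0 ok
  pos 17: y in {0,2}, choose 2; 0->2 ok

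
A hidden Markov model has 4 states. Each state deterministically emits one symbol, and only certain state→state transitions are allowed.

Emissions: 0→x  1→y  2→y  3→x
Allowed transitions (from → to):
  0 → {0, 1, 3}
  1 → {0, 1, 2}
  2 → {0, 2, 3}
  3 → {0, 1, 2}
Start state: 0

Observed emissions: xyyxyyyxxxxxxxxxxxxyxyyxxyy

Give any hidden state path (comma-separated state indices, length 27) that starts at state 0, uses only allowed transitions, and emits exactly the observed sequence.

  0: obs=x cand={0,3} pick 0 [start]
  1: obs=y cand={1,2} pick 1 [0->1 ok]
  2: obs=y cand={1,2} pick 2 [1->2 ok]
  3: obs=x cand={0,3} pick 0 [2->0 ok]
  4: obs=y cand={1,2} pick 1 [0->1 ok]
  5: obs=y cand={1,2} pick 1 [1->1 ok]
  6: obs=y cand={1,2} pick 1 [1->1 ok]
  7: obs=x cand={0,3} pick 0 [1->0 ok]
  8: obs=x cand={0,3} pick 3 [0->3 ok]
  9: obs=x cand={0,3} pick 0 [3->0 ok]
  10: obs=x cand={0,3} pick 3 [0->3 ok]
  11: obs=x cand={0,3} pick 0 [3->0 ok]
  12: obs=x cand={0,3} pick 3 [0->3 ok]
  13: obs=x cand={0,3} pick 0 [3->0 ok]
  14: obs=x cand={0,3} pick 0 [0->0 ok]
  15: obs=x cand={0,3} pick 3 [0->3 ok]
  16: obs=x cand={0,3} pick 0 [3->0 ok]
  17: obs=x cand={0,3} pick 0 [0->0 ok]
  18: obs=x cand={0,3} pick 3 [0->3 ok]
  19: obs=y cand={1,2} pick 2 [3->2 ok]
  20: obs=x cand={0,3} pick 3 [2->3 ok]
  21: obs=y cand={1,2} pick 1 [3->1 ok]
  22: obs=y cand={1,2} pick 2 [1->2 ok]
  23: obs=x cand={0,3} pick 0 [2->0 ok]
  24: obs=x cand={0,3} pick 3 [0->3 ok]
  25: obs=y cand={1,2} pick 1 [3->1 ok]
  26: obs=y cand={1,2} pick 2 [1->2 ok]

0,1,2,0,1,1,1,0,3,0,3,0,3,0,0,3,0,0,3,2,3,1,2,0,3,1,2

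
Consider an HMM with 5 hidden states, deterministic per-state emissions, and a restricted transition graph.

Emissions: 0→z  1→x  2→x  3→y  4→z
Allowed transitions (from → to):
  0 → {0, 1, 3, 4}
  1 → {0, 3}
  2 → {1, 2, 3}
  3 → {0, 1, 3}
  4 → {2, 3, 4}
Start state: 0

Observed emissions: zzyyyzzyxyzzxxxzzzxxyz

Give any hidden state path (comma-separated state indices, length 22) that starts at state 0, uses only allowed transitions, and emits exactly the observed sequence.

  [0] z  {0,4}  => 0  start
  [1] z  {0,4}  => 4  0->4 ok
  [2] y  {3}  => 3  4->3 ok
  [3] y  {3}  => 3  3->3 ok
  [4] y  {3}  => 3  3->3 ok
  [5] z  {0,4}  => 0  3->0 ok
  [6] z  {0,4}  => 0  0->0 ok
  [7] y  {3}  => 3  0->3 ok
  [8] x  {1,2}  => 1  3->1 ok
  [9] y  {3}  => 3  1->3 ok
  [10] z  {0,4}  => 0  3->0 ok
  [11] z  {0,4}  => 4  0->4 ok
  [12] x  {1,2}  => 2  4->2 ok
  [13] x  {1,2}  => 2  2->2 ok
  [14] x  {1,2}  => 1  2->1 ok
  [15] z  {0,4}  => 0  1->0 ok
  [16] z  {0,4}  => 4  0->4 ok
  [17] z  {0,4}  => 4  4->4 ok
  [18] x  {1,2}  => 2  4->2 ok
  [19] x  {1,2}  => 1  2->1 ok
  [20] y  {3}  => 3  1->3 ok
  [21] z  {0,4}  => 0  3->0 ok

0,4,3,3,3,0,0,3,1,3,0,4,2,2,1,0,4,4,2,1,3,0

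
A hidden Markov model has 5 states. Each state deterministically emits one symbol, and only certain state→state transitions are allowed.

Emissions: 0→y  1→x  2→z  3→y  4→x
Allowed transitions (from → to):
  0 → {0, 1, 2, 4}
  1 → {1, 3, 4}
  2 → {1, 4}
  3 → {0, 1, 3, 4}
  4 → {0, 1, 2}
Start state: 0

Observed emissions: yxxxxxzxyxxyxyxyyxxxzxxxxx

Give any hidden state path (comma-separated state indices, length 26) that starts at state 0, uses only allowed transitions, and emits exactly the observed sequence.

0,1,1,1,1,4,2,1,3,1,1,3,4,0,4,0,0,4,1,4,2,1,4,1,4,1

  pos 0: y in {0,3}, choose 0; start
  pos 1: x in {1,4}, choose 1; 0->1 ok
  pos 2: x in {1,4}, choose 1; 1->1 ok
  pos 3: x in {1,4}, choose 1; 1->1 ok
  pos 4: x in {1,4}, choose 1; 1->1 ok
  pos 5: x in {1,4}, choose 4; 1->4 ok
  pos 6: z in {2}, choose 2; 4->2 ok
  pos 7: x in {1,4}, choose 1; 2->1 ok
  pos 8: y in {0,3}, choose 3; 1->3 ok
  pos 9: x in {1,4}, choose 1; 3->1 ok
  pos 10: x in {1,4}, choose 1; 1->1 ok
  pos 11: y in {0,3}, choose 3; 1->3 ok
  pos 12: x in {1,4}, choose 4; 3->4 ok
  pos 13: y in {0,3}, choose 0; 4->0 ok
  pos 14: x in {1,4}, choose 4; 0->4 ok
  pos 15: y in {0,3}, choose 0; 4->0 ok
  pos 16: y in {0,3}, choose 0; 0->0 ok
  pos 17: x in {1,4}, choose 4; 0->4 ok
  pos 18: x in {1,4}, choose 1; 4->1 ok
  pos 19: x in {1,4}, choose 4; 1->4 ok
  pos 20: z in {2}, choose 2; 4->2 ok
  pos 21: x in {1,4}, choose 1; 2->1 ok
  pos 22: x in {1,4}, choose 4; 1->4 ok
  pos 23: x in {1,4}, choose 1; 4->1 ok
  pos 24: x in {1,4}, choose 4; 1->4 ok
  pos 25: x in {1,4}, choose 1; 4->1 ok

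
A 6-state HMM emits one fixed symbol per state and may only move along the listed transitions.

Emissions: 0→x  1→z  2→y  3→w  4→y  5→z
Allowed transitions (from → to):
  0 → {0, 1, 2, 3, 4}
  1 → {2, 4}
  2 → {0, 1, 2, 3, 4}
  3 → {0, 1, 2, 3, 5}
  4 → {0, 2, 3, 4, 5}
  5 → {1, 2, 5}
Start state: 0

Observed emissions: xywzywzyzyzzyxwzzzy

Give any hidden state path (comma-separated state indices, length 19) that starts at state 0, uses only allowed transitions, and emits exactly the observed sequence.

0,2,3,1,4,3,5,2,1,4,5,1,4,0,3,5,5,1,2

  0: obs=x cand={0} pick 0 [start]
  1: obs=y cand={2,4} pick 2 [0->2 ok]
  2: obs=w cand={3} pick 3 [2->3 ok]
  3: obs=z cand={1,5} pick 1 [3->1 ok]
  4: obs=y cand={2,4} pick 4 [1->4 ok]
  5: obs=w cand={3} pick 3 [4->3 ok]
  6: obs=z cand={1,5} pick 5 [3->5 ok]
  7: obs=y cand={2,4} pick 2 [5->2 ok]
  8: obs=z cand={1,5} pick 1 [2->1 ok]
  9: obs=y cand={2,4} pick 4 [1->4 ok]
  10: obs=z cand={1,5} pick 5 [4->5 ok]
  11: obs=z cand={1,5} pick 1 [5->1 ok]
  12: obs=y cand={2,4} pick 4 [1->4 ok]
  13: obs=x cand={0} pick 0 [4->0 ok]
  14: obs=w cand={3} pick 3 [0->3 ok]
  15: obs=z cand={1,5} pick 5 [3->5 ok]
  16: obs=z cand={1,5} pick 5 [5->5 ok]
  17: obs=z cand={1,5} pick 1 [5->1 ok]
  18: obs=y cand={2,4} pick 2 [1->2 ok]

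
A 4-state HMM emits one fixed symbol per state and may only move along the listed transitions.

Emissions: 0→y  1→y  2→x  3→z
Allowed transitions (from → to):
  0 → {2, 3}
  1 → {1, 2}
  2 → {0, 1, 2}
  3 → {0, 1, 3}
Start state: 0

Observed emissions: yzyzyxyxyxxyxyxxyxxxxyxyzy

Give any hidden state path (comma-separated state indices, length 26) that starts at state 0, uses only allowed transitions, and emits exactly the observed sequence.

  pos 0: y in {0,1}, choose 0; start
  pos 1: z in {3}, choose 3; 0->3 ok
  pos 2: y in {0,1}, choose 0; 3->0 ok
  pos 3: z in {3}, choose 3; 0->3 ok
  pos 4: y in {0,1}, choose 0; 3->0 ok
  pos 5: x in {2}, choose 2; 0->2 ok
  pos 6: y in {0,1}, choose 1; 2->1 ok
  pos 7: x in {2}, choose 2; 1->2 ok
  pos 8: y in {0,1}, choose 0; 2->0 ok
  pos 9: x in {2}, choose 2; 0->2 ok
  pos 10: x in {2}, choose 2; 2->2 ok
  pos 11: y in {0,1}, choose 0; 2->0 ok
  pos 12: x in {2}, choose 2; 0->2 ok
  pos 13: y in {0,1}, choose 1; 2->1 ok
  pos 14: x in {2}, choose 2; 1->2 ok
  pos 15: x in {2}, choose 2; 2->2 ok
  pos 16: y in {0,1}, choose 0; 2->0 ok
  pos 17: x in {2}, choose 2; 0->2 ok
  pos 18: x in {2}, choose 2; 2->2 ok
  pos 19: x in {2}, choose 2; 2->2 ok
  pos 20: x in {2}, choose 2; 2->2 ok
  pos 21: y in {0,1}, choose 0; 2->0 ok
  pos 22: x in {2}, choose 2; 0->2 ok
  pos 23: y in {0,1}, choose 0; 2->0 ok
  pos 24: z in {3}, choose 3; 0->3 ok
  pos 25: y in {0,1}, choose 0; 3->0 ok

0,3,0,3,0,2,1,2,0,2,2,0,2,1,2,2,0,2,2,2,2,0,2,0,3,0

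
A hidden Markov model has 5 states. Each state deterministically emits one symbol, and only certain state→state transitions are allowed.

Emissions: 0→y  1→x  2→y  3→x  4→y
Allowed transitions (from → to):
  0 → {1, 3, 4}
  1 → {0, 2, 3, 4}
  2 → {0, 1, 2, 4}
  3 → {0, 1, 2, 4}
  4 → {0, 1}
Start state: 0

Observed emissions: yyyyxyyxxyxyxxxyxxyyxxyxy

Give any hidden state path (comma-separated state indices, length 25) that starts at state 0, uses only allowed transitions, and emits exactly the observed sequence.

0,4,0,4,1,4,0,3,1,4,1,4,1,3,1,4,1,3,2,2,1,3,0,1,0

  t0 'y' -> {0,2,4}, take 0 (start)
  t1 'y' -> {0,2,4}, take 4 (0->4 ok)
  t2 'y' -> {0,2,4}, take 0 (4->0 ok)
  t3 'y' -> {0,2,4}, take 4 (0->4 ok)
  t4 'x' -> {1,3}, take 1 (4->1 ok)
  t5 'y' -> {0,2,4}, take 4 (1->4 ok)
  t6 'y' -> {0,2,4}, take 0 (4->0 ok)
  t7 'x' -> {1,3}, take 3 (0->3 ok)
  t8 'x' -> {1,3}, take 1 (3->1 ok)
  t9 'y' -> {0,2,4}, take 4 (1->4 ok)
  t10 'x' -> {1,3}, take 1 (4->1 ok)
  t11 'y' -> {0,2,4}, take 4 (1->4 ok)
  t12 'x' -> {1,3}, take 1 (4->1 ok)
  t13 'x' -> {1,3}, take 3 (1->3 ok)
  t14 'x' -> {1,3}, take 1 (3->1 ok)
  t15 'y' -> {0,2,4}, take 4 (1->4 ok)
  t16 'x' -> {1,3}, take 1 (4->1 ok)
  t17 'x' -> {1,3}, take 3 (1->3 ok)
  t18 'y' -> {0,2,4}, take 2 (3->2 ok)
  t19 'y' -> {0,2,4}, take 2 (2->2 ok)
  t20 'x' -> {1,3}, take 1 (2->1 ok)
  t21 'x' -> {1,3}, take 3 (1->3 ok)
  t22 'y' -> {0,2,4}, take 0 (3->0 ok)
  t23 'x' -> {1,3}, take 1 (0->1 ok)
  t24 'y' -> {0,2,4}, take 0 (1->0 ok)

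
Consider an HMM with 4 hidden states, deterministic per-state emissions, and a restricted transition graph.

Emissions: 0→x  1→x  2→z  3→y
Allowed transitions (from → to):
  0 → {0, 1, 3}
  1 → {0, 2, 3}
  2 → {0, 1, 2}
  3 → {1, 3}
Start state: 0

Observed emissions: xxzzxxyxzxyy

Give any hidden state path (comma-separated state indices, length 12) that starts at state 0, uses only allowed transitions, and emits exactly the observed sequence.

  t0 'x' -> {0,1}, take 0 (start)
  t1 'x' -> {0,1}, take 1 (0->1 ok)
  t2 'z' -> {2}, take 2 (1->2 ok)
  t3 'z' -> {2}, take 2 (2->2 ok)
  t4 'x' -> {0,1}, take 0 (2->0 ok)
  t5 'x' -> {0,1}, take 1 (0->1 ok)
  t6 'y' -> {3}, take 3 (1->3 ok)
  t7 'x' -> {0,1}, take 1 (3->1 ok)
  t8 'z' -> {2}, take 2 (1->2 ok)
  t9 'x' -> {0,1}, take 0 (2->0 ok)
  t10 'y' -> {3}, take 3 (0->3 ok)
  t11 'y' -> {3}, take 3 (3->3 ok)

0,1,2,2,0,1,3,1,2,0,3,3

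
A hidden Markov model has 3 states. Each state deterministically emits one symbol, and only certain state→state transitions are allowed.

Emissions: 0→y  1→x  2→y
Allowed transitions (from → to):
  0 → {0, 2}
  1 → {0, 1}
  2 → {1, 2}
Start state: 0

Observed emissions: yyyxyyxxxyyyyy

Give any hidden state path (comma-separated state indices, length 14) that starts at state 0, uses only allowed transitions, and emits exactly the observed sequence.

  0: obs=y cand={0,2} pick 0 [start]
  1: obs=y cand={0,2} pick 0 [0->0 ok]
  2: obs=y cand={0,2} pick 2 [0->2 ok]
  3: obs=x cand={1} pick 1 [2->1 ok]
  4: obs=y cand={0,2} pick 0 [1->0 ok]
  5: obs=y cand={0,2} pick 2 [0->2 ok]
  6: obs=x cand={1} pick 1 [2->1 ok]
  7: obs=x cand={1} pick 1 [1->1 ok]
  8: obs=x cand={1} pick 1 [1->1 ok]
  9: obs=y cand={0,2} pick 0 [1->0 ok]
  10: obs=y cand={0,2} pick 0 [0->0 ok]
  11: obs=y cand={0,2} pick 2 [0->2 ok]
  12: obs=y cand={0,2} pick 2 [2->2 ok]
  13: obs=y cand={0,2} pick 2 [2->2 ok]

0,0,2,1,0,2,1,1,1,0,0,2,2,2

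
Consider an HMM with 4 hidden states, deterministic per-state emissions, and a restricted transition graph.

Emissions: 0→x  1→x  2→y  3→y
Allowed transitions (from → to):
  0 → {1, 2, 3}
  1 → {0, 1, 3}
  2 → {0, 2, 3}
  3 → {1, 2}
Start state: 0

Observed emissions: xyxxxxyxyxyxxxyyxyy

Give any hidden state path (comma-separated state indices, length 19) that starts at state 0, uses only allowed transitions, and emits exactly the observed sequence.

  pos 0: x in {0,1}, choose 0; start
  pos 1: y in {2,3}, choose 2; 0->2 ok
  pos 2: x in {0,1}, choose 0; 2->0 ok
  pos 3: x in {0,1}, choose 1; 0->1 ok
  pos 4: x in {0,1}, choose 1; 1->1 ok
  pos 5: x in {0,1}, choose 0; 1->0 ok
  pos 6: y in {2,3}, choose 3; 0->3 ok
  pos 7: x in {0,1}, choose 1; 3->1 ok
  pos 8: y in {2,3}, choose 3; 1->3 ok
  pos 9: x in {0,1}, choose 1; 3->1 ok
  pos 10: y in {2,3}, choose 3; 1->3 ok
  pos 11: x in {0,1}, choose 1; 3->1 ok
  pos 12: x in {0,1}, choose 1; 1->1 ok
  pos 13: x in {0,1}, choose 1; 1->1 ok
  pos 14: y in {2,3}, choose 3; 1->3 ok
  pos 15: y in {2,3}, choose 2; 3->2 ok
  pos 16: x in {0,1}, choose 0; 2->0 ok
  pos 17: y in {2,3}, choose 3; 0->3 ok
  pos 18: y in {2,3}, choose 2; 3->2 ok

0,2,0,1,1,0,3,1,3,1,3,1,1,1,3,2,0,3,2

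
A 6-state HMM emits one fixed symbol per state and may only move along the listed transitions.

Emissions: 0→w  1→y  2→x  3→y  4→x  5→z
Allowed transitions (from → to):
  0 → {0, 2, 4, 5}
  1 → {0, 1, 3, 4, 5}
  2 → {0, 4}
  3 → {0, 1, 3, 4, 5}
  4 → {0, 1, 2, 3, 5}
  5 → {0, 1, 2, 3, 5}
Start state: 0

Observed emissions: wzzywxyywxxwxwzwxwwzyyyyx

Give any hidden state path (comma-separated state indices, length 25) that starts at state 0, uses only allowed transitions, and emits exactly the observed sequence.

0,5,5,3,0,4,1,3,0,2,4,0,2,0,5,0,2,0,0,5,1,1,3,3,4

  0: obs=w cand={0} pick 0 [start]
  1: obs=z cand={5} pick 5 [0->5 ok]
  2: obs=z cand={5} pick 5 [5->5 ok]
  3: obs=y cand={1,3} pick 3 [5->3 ok]
  4: obs=w cand={0} pick 0 [3->0 ok]
  5: obs=x cand={2,4} pick 4 [0->4 ok]
  6: obs=y cand={1,3} pick 1 [4->1 ok]
  7: obs=y cand={1,3} pick 3 [1->3 ok]
  8: obs=w cand={0} pick 0 [3->0 ok]
  9: obs=x cand={2,4} pick 2 [0->2 ok]
  10: obs=x cand={2,4} pick 4 [2->4 ok]
  11: obs=w cand={0} pick 0 [4->0 ok]
  12: obs=x cand={2,4} pick 2 [0->2 ok]
  13: obs=w cand={0} pick 0 [2->0 ok]
  14: obs=z cand={5} pick 5 [0->5 ok]
  15: obs=w cand={0} pick 0 [5->0 ok]
  16: obs=x cand={2,4} pick 2 [0->2 ok]
  17: obs=w cand={0} pick 0 [2->0 ok]
  18: obs=w cand={0} pick 0 [0->0 ok]
  19: obs=z cand={5} pick 5 [0->5 ok]
  20: obs=y cand={1,3} pick 1 [5->1 ok]
  21: obs=y cand={1,3} pick 1 [1->1 ok]
  22: obs=y cand={1,3} pick 3 [1->3 ok]
  23: obs=y cand={1,3} pick 3 [3->3 ok]
  24: obs=x cand={2,4} pick 4 [3->4 ok]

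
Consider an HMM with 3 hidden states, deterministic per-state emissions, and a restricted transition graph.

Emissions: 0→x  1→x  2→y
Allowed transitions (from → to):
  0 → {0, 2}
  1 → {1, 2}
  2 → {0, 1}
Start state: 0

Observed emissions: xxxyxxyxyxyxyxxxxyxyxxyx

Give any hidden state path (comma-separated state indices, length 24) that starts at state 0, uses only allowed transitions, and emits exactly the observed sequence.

0,0,0,2,1,1,2,1,2,0,2,0,2,0,0,0,0,2,0,2,0,0,2,1

  [0] x  {0,1}  => 0  start
  [1] x  {0,1}  => 0  0->0 ok
  [2] x  {0,1}  => 0  0->0 ok
  [3] y  {2}  => 2  0->2 ok
  [4] x  {0,1}  => 1  2->1 ok
  [5] x  {0,1}  => 1  1->1 ok
  [6] y  {2}  => 2  1->2 ok
  [7] x  {0,1}  => 1  2->1 ok
  [8] y  {2}  => 2  1->2 ok
  [9] x  {0,1}  => 0  2->0 ok
  [10] y  {2}  => 2  0->2 ok
  [11] x  {0,1}  => 0  2->0 ok
  [12] y  {2}  => 2  0->2 ok
  [13] x  {0,1}  => 0  2->0 ok
  [14] x  {0,1}  => 0  0->0 ok
  [15] x  {0,1}  => 0  0->0 ok
  [16] x  {0,1}  => 0  0->0 ok
  [17] y  {2}  => 2  0->2 ok
  [18] x  {0,1}  => 0  2->0 ok
  [19] y  {2}  => 2  0->2 ok
  [20] x  {0,1}  => 0  2->0 ok
  [21] x  {0,1}  => 0  0->0 ok
  [22] y  {2}  => 2  0->2 ok
  [23] x  {0,1}  => 1  2->1 ok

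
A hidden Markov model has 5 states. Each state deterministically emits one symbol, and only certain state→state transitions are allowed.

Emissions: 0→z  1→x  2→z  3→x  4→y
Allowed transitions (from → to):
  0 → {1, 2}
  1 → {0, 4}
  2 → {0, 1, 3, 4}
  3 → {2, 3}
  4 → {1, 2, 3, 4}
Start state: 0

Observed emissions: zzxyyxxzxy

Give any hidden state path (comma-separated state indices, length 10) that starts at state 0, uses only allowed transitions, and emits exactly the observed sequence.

0,2,1,4,4,3,3,2,1,4

  0: obs=z cand={0,2} pick 0 [start]
  1: obs=z cand={0,2} pick 2 [0->2 ok]
  2: obs=x cand={1,3} pick 1 [2->1 ok]
  3: obs=y cand={4} pick 4 [1->4 ok]
  4: obs=y cand={4} pick 4 [4->4 ok]
  5: obs=x cand={1,3} pick 3 [4->3 ok]
  6: obs=x cand={1,3} pick 3 [3->3 ok]
  7: obs=z cand={0,2} pick 2 [3->2 ok]
  8: obs=x cand={1,3} pick 1 [2->1 ok]
  9: obs=y cand={4} pick 4 [1->4 ok]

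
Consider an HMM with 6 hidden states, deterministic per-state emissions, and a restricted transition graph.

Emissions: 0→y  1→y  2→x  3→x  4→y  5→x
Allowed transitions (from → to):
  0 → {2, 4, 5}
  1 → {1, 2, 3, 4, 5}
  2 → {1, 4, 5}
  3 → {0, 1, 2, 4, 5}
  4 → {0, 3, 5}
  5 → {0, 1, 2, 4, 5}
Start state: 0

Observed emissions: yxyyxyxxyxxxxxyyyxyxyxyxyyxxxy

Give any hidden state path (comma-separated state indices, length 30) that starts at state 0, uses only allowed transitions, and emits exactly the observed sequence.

0,2,1,1,2,1,2,5,4,3,2,5,2,5,1,1,1,3,0,5,0,5,0,2,4,0,2,5,5,0

  [0] y  {0,1,4}  => 0  start
  [1] x  {2,3,5}  => 2  0->2 ok
  [2] y  {0,1,4}  => 1  2->1 ok
  [3] y  {0,1,4}  => 1  1->1 ok
  [4] x  {2,3,5}  => 2  1->2 ok
  [5] y  {0,1,4}  => 1  2->1 ok
  [6] x  {2,3,5}  => 2  1->2 ok
  [7] x  {2,3,5}  => 5  2->5 ok
  [8] y  {0,1,4}  => 4  5->4 ok
  [9] x  {2,3,5}  => 3  4->3 ok
  [10] x  {2,3,5}  => 2  3->2 ok
  [11] x  {2,3,5}  => 5  2->5 ok
  [12] x  {2,3,5}  => 2  5->2 ok
  [13] x  {2,3,5}  => 5  2->5 ok
  [14] y  {0,1,4}  => 1  5->1 ok
  [15] y  {0,1,4}  => 1  1->1 ok
  [16] y  {0,1,4}  => 1  1->1 ok
  [17] x  {2,3,5}  => 3  1->3 ok
  [18] y  {0,1,4}  => 0  3->0 ok
  [19] x  {2,3,5}  => 5  0->5 ok
  [20] y  {0,1,4}  => 0  5->0 ok
  [21] x  {2,3,5}  => 5  0->5 ok
  [22] y  {0,1,4}  => 0  5->0 ok
  [23] x  {2,3,5}  => 2  0->2 ok
  [24] y  {0,1,4}  => 4  2->4 ok
  [25] y  {0,1,4}  => 0  4->0 ok
  [26] x  {2,3,5}  => 2  0->2 ok
  [27] x  {2,3,5}  => 5  2->5 ok
  [28] x  {2,3,5}  => 5  5->5 ok
  [29] y  {0,1,4}  => 0  5->0 ok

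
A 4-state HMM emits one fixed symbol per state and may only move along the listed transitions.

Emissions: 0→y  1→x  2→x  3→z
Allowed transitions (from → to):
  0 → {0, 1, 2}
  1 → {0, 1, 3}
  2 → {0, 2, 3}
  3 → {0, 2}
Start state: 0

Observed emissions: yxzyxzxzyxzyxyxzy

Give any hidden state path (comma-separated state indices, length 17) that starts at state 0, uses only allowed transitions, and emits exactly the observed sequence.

  [0] y  {0}  => 0  start
  [1] x  {1,2}  => 1  0->1 ok
  [2] z  {3}  => 3  1->3 ok
  [3] y  {0}  => 0  3->0 ok
  [4] x  {1,2}  => 1  0->1 ok
  [5] z  {3}  => 3  1->3 ok
  [6] x  {1,2}  => 2  3->2 ok
  [7] z  {3}  => 3  2->3 ok
  [8] y  {0}  => 0  3->0 ok
  [9] x  {1,2}  => 2  0->2 ok
  [10] z  {3}  => 3  2->3 ok
  [11] y  {0}  => 0  3->0 ok
  [12] x  {1,2}  => 2  0->2 ok
  [13] y  {0}  => 0  2->0 ok
  [14] x  {1,2}  => 2  0->2 ok
  [15] z  {3}  => 3  2->3 ok
  [16] y  {0}  => 0  3->0 ok

0,1,3,0,1,3,2,3,0,2,3,0,2,0,2,3,0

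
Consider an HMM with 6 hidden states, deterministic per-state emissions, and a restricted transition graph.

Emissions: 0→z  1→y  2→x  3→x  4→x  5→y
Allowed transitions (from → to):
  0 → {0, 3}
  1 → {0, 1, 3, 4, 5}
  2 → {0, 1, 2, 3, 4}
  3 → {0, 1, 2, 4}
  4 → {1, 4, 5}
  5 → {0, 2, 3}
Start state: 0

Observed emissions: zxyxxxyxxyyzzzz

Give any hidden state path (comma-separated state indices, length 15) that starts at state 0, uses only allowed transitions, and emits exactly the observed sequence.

  0: obs=z cand={0} pick 0 [start]
  1: obs=x cand={2,3,4} pick 3 [0->3 ok]
  2: obs=y cand={1,5} pick 1 [3->1 ok]
  3: obs=x cand={2,3,4} pick 3 [1->3 ok]
  4: obs=x cand={2,3,4} pick 4 [3->4 ok]
  5: obs=x cand={2,3,4} pick 4 [4->4 ok]
  6: obs=y cand={1,5} pick 5 [4->5 ok]
  7: obs=x cand={2,3,4} pick 2 [5->2 ok]
  8: obs=x cand={2,3,4} pick 3 [2->3 ok]
  9: obs=y cand={1,5} pick 1 [3->1 ok]
  10: obs=y cand={1,5} pick 5 [1->5 ok]
  11: obs=z cand={0} pick 0 [5->0 ok]
  12: obs=z cand={0} pick 0 [0->0 ok]
  13: obs=z cand={0} pick 0 [0->0 ok]
  14: obs=z cand={0} pick 0 [0->0 ok]

0,3,1,3,4,4,5,2,3,1,5,0,0,0,0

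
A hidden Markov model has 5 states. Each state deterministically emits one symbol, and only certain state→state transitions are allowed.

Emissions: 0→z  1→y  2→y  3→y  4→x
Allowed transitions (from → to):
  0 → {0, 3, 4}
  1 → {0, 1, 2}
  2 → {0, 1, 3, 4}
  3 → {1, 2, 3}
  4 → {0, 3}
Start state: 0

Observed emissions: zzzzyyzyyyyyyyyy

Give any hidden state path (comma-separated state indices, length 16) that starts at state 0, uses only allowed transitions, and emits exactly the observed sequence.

0,0,0,0,3,2,0,3,3,2,1,1,2,1,1,1

  t0 'z' -> {0}, take 0 (start)
  t1 'z' -> {0}, take 0 (0->0 ok)
  t2 'z' -> {0}, take 0 (0->0 ok)
  t3 'z' -> {0}, take 0 (0->0 ok)
  t4 'y' -> {1,2,3}, take 3 (0->3 ok)
  t5 'y' -> {1,2,3}, take 2 (3->2 ok)
  t6 'z' -> {0}, take 0 (2->0 ok)
  t7 'y' -> {1,2,3}, take 3 (0->3 ok)
  t8 'y' -> {1,2,3}, take 3 (3->3 ok)
  t9 'y' -> {1,2,3}, take 2 (3->2 ok)
  t10 'y' -> {1,2,3}, take 1 (2->1 ok)
  t11 'y' -> {1,2,3}, take 1 (1->1 ok)
  t12 'y' -> {1,2,3}, take 2 (1->2 ok)
  t13 'y' -> {1,2,3}, take 1 (2->1 ok)
  t14 'y' -> {1,2,3}, take 1 (1->1 ok)
  t15 'y' -> {1,2,3}, take 1 (1->1 ok)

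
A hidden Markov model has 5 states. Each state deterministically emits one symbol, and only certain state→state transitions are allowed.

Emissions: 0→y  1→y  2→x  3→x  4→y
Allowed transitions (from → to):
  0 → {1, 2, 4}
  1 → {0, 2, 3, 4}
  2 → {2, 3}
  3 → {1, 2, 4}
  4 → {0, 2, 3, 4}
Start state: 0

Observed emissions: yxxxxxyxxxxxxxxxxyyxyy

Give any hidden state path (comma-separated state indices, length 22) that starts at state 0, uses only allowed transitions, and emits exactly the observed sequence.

  [0] y  {0,1,4}  => 0  start
  [1] x  {2,3}  => 2  0->2 ok
  [2] x  {2,3}  => 2  2->2 ok
  [3] x  {2,3}  => 2  2->2 ok
  [4] x  {2,3}  => 2  2->2 ok
  [5] x  {2,3}  => 3  2->3 ok
  [6] y  {0,1,4}  => 4  3->4 ok
  [7] x  {2,3}  => 3  4->3 ok
  [8] x  {2,3}  => 2  3->2 ok
  [9] x  {2,3}  => 2  2->2 ok
  [10] x  {2,3}  => 3  2->3 ok
  [11] x  {2,3}  => 2  3->2 ok
  [12] x  {2,3}  => 2  2->2 ok
  [13] x  {2,3}  => 2  2->2 ok
  [14] x  {2,3}  => 2  2->2 ok
  [15] x  {2,3}  => 2  2->2 ok
  [16] x  {2,3}  => 3  2->3 ok
  [17] y  {0,1,4}  => 4  3->4 ok
  [18] y  {0,1,4}  => 4  4->4 ok
  [19] x  {2,3}  => 3  4->3 ok
  [20] y  {0,1,4}  => 1  3->1 ok
  [21] y  {0,1,4}  => 0  1->0 ok

0,2,2,2,2,3,4,3,2,2,3,2,2,2,2,2,3,4,4,3,1,0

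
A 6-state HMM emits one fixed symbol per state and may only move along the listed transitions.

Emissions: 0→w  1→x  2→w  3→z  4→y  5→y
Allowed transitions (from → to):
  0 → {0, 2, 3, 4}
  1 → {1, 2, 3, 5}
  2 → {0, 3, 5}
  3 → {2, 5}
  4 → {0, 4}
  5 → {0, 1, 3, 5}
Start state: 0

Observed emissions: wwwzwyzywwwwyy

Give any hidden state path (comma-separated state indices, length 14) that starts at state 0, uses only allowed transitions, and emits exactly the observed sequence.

0,0,0,3,2,5,3,5,0,2,0,2,5,5

  pos 0: w in {0,2}, choose 0; start
  pos 1: w in {0,2}, choose 0; 0->0 ok
  pos 2: w in {0,2}, choose 0; 0->0 ok
  pos 3: z in {3}, choose 3; 0->3 ok
  pos 4: w in {0,2}, choose 2; 3->2 ok
  pos 5: y in {4,5}, choose 5; 2->5 ok
  pos 6: z in {3}, choose 3; 5->3 ok
  pos 7: y in {4,5}, choose 5; 3->5 ok
  pos 8: w in {0,2}, choose 0; 5->0 ok
  pos 9: w in {0,2}, choose 2; 0->2 ok
  pos 10: w in {0,2}, choose 0; 2->0 ok
  pos 11: w in {0,2}, choose 2; 0->2 ok
  pos 12: y in {4,5}, choose 5; 2->5 ok
  pos 13: y in {4,5}, choose 5; 5->5 ok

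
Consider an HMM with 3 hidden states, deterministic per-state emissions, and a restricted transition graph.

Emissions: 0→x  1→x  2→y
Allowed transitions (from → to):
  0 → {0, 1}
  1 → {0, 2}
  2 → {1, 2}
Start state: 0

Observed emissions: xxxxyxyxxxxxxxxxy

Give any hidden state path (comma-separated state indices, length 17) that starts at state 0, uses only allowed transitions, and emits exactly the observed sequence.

  pos 0: x in {0,1}, choose 0; start
  pos 1: x in {0,1}, choose 1; 0->1 ok
  pos 2: x in {0,1}, choose 0; 1->0 ok
  pos 3: x in {0,1}, choose 1; 0->1 ok
  pos 4: y in {2}, choose 2; 1->2 ok
  pos 5: x in {0,1}, choose 1; 2->1 ok
  pos 6: y in {2}, choose 2; 1->2 ok
  pos 7: x in {0,1}, choose 1; 2->1 ok
  pos 8: x in {0,1}, choose 0; 1->0 ok
  pos 9: x in {0,1}, choose 0; 0->0 ok
  pos 10: x in {0,1}, choose 0; 0->0 ok
  pos 11: x in {0,1}, choose 1; 0->1 ok
  pos 12: x in {0,1}, choose 0; 1->0 ok
  pos 13: x in {0,1}, choose 0; 0->0 ok
  pos 14: x in {0,1}, choose 0; 0->0 ok
  pos 15: x in {0,1}, choose 1; 0->1 ok
  pos 16: y in {2}, choose 2; 1->2 ok

0,1,0,1,2,1,2,1,0,0,0,1,0,0,0,1,2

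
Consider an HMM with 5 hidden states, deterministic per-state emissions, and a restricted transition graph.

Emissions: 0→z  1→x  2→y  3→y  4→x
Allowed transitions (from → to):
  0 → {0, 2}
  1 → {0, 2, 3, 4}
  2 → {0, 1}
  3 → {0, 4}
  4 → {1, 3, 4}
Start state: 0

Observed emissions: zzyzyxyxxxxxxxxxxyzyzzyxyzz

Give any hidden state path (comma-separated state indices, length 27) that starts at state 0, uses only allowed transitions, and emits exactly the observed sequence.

0,0,2,0,2,1,2,1,4,4,1,4,4,4,4,4,1,2,0,2,0,0,2,1,2,0,0

  t0 'z' -> {0}, take 0 (start)
  t1 'z' -> {0}, take 0 (0->0 ok)
  t2 'y' -> {2,3}, take 2 (0->2 ok)
  t3 'z' -> {0}, take 0 (2->0 ok)
  t4 'y' -> {2,3}, take 2 (0->2 ok)
  t5 'x' -> {1,4}, take 1 (2->1 ok)
  t6 'y' -> {2,3}, take 2 (1->2 ok)
  t7 'x' -> {1,4}, take 1 (2->1 ok)
  t8 'x' -> {1,4}, take 4 (1->4 ok)
  t9 'x' -> {1,4}, take 4 (4->4 ok)
  t10 'x' -> {1,4}, take 1 (4->1 ok)
  t11 'x' -> {1,4}, take 4 (1->4 ok)
  t12 'x' -> {1,4}, take 4 (4->4 ok)
  t13 'x' -> {1,4}, take 4 (4->4 ok)
  t14 'x' -> {1,4}, take 4 (4->4 ok)
  t15 'x' -> {1,4}, take 4 (4->4 ok)
  t16 'x' -> {1,4}, take 1 (4->1 ok)
  t17 'y' -> {2,3}, take 2 (1->2 ok)
  t18 'z' -> {0}, take 0 (2->0 ok)
  t19 'y' -> {2,3}, take 2 (0->2 ok)
  t20 'z' -> {0}, take 0 (2->0 ok)
  t21 'z' -> {0}, take 0 (0->0 ok)
  t22 'y' -> {2,3}, take 2 (0->2 ok)
  t23 'x' -> {1,4}, take 1 (2->1 ok)
  t24 'y' -> {2,3}, take 2 (1->2 ok)
  t25 'z' -> {0}, take 0 (2->0 ok)
  t26 'z' -> {0}, take 0 (0->0 ok)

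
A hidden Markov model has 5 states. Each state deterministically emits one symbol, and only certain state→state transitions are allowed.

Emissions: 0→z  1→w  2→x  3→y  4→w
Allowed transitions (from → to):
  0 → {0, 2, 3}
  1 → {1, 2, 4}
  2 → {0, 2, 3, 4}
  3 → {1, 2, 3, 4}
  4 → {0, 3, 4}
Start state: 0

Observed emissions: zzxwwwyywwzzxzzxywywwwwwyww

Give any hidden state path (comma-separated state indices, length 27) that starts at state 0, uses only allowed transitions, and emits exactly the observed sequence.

  0: obs=z cand={0} pick 0 [start]
  1: obs=z cand={0} pick 0 [0->0 ok]
  2: obs=x cand={2} pick 2 [0->2 ok]
  3: obs=w cand={1,4} pick 4 [2->4 ok]
  4: obs=w cand={1,4} pick 4 [4->4 ok]
  5: obs=w cand={1,4} pick 4 [4->4 ok]
  6: obs=y cand={3} pick 3 [4->3 ok]
  7: obs=y cand={3} pick 3 [3->3 ok]
  8: obs=w cand={1,4} pick 1 [3->1 ok]
  9: obs=w cand={1,4} pick 4 [1->4 ok]
  10: obs=z cand={0} pick 0 [4->0 ok]
  11: obs=z cand={0} pick 0 [0->0 ok]
  12: obs=x cand={2} pick 2 [0->2 ok]
  13: obs=z cand={0} pick 0 [2->0 ok]
  14: obs=z cand={0} pick 0 [0->0 ok]
  15: obs=x cand={2} pick 2 [0->2 ok]
  16: obs=y cand={3} pick 3 [2->3 ok]
  17: obs=w cand={1,4} pick 4 [3->4 ok]
  18: obs=y cand={3} pick 3 [4->3 ok]
  19: obs=w cand={1,4} pick 1 [3->1 ok]
  20: obs=w cand={1,4} pick 1 [1->1 ok]
  21: obs=w cand={1,4} pick 1 [1->1 ok]
  22: obs=w cand={1,4} pick 4 [1->4 ok]
  23: obs=w cand={1,4} pick 4 [4->4 ok]
  24: obs=y cand={3} pick 3 [4->3 ok]
  25: obs=w cand={1,4} pick 1 [3->1 ok]
  26: obs=w cand={1,4} pick 1 [1->1 ok]

0,0,2,4,4,4,3,3,1,4,0,0,2,0,0,2,3,4,3,1,1,1,4,4,3,1,1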